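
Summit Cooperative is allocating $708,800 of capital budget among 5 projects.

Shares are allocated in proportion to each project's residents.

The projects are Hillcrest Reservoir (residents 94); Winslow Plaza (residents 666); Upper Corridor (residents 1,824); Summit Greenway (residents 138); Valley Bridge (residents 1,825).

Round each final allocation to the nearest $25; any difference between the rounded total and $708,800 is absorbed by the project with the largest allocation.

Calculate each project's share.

Hillcrest Reservoir: $14,650 · Winslow Plaza: $103,825 · Upper Corridor: $284,325 · Summit Greenway: $21,500 · Valley Bridge: $284,500

Total residents = 4,547.
Proportional shares: Hillcrest Reservoir 94/4,547 × $708,800 = 14,653.00; Winslow Plaza 666/4,547 × $708,800 = 103,818.08; Upper Corridor 1,824/4,547 × $708,800 = 284,330.59; Summit Greenway 138/4,547 × $708,800 = 21,511.85; Valley Bridge 1,825/4,547 × $708,800 = 284,486.47.
Rounded to nearest $25: Hillcrest Reservoir $14,650; Winslow Plaza $103,825; Upper Corridor $284,325; Summit Greenway $21,500; Valley Bridge $284,475. Sum = $708,775.
Difference $708,800 − $708,775 = +$25 applied to largest allocation (Valley Bridge): Valley Bridge becomes $284,500.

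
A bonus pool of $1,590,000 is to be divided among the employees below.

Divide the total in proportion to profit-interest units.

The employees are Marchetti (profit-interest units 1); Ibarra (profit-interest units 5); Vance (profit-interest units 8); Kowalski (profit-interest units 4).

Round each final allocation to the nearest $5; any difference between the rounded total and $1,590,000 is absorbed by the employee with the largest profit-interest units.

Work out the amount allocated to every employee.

Marchetti: $88,335; Ibarra: $441,665; Vance: $706,665; Kowalski: $353,335

Total profit-interest units = 1 + 5 + 8 + 4 = 18.
Proportional shares: Marchetti 88,333.33; Ibarra 441,666.67; Vance 706,666.67; Kowalski 353,333.33.
At nearest $5: Marchetti $88,335; Ibarra $441,665; Vance $706,665; Kowalski $353,335. Sum = $1,590,000.
No rounding difference to absorb.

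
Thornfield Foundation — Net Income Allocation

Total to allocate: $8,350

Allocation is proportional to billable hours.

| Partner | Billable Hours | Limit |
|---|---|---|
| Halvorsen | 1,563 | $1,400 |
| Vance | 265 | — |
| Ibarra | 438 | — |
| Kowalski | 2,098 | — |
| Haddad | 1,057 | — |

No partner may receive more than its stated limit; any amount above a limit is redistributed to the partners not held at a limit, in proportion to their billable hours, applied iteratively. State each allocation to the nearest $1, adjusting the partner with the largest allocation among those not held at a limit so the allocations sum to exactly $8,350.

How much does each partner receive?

Halvorsen: $1,400; Vance: $477; Ibarra: $789; Kowalski: $3,780; Haddad: $1,904

Combined billable hours = 5,421.
Proportional shares (ignoring caps): Halvorsen 2,407.499; Vance 408.18; Ibarra 674.65; Kowalski 3,231.56; Haddad 1,628.10.
Cap binds for Halvorsen ($1,400); remaining pool $6,950 reallocated over remaining billable hours 3,858.
Redistributed shares: Vance 477.38 → $477; Ibarra 789.04 → $789; Kowalski 3,779.45 → $3,779; Haddad 1,904.13 → $1,904.
Rounding difference +$1 applied to Kowalski → $3,780.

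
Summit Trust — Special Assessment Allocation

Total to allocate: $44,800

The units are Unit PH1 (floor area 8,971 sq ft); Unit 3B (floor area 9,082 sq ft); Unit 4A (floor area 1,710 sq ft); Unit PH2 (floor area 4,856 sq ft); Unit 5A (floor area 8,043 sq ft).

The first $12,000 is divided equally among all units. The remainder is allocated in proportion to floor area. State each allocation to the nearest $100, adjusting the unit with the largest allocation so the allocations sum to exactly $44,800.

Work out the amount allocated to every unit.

Equal tier: $12,000 ÷ 5 = $2,400 apiece.
Remainder $32,800 by floor area (total 32,662): Unit PH1 9,008.90 → $9,000; Unit 3B 9,120.37 → $9,100; Unit 4A 1,717.22 → $1,700; Unit PH2 4,876.52 → $4,900; Unit 5A 8,076.98 → $8,100.
Totals: Unit PH1 $2,400 + $9,000 = $11,400; Unit 3B $2,400 + $9,100 = $11,500; Unit 4A $2,400 + $1,700 = $4,100; Unit PH2 $2,400 + $4,900 = $7,300; Unit 5A $2,400 + $8,100 = $10,500.

Unit PH1: $11,400; Unit 3B: $11,500; Unit 4A: $4,100; Unit PH2: $7,300; Unit 5A: $10,500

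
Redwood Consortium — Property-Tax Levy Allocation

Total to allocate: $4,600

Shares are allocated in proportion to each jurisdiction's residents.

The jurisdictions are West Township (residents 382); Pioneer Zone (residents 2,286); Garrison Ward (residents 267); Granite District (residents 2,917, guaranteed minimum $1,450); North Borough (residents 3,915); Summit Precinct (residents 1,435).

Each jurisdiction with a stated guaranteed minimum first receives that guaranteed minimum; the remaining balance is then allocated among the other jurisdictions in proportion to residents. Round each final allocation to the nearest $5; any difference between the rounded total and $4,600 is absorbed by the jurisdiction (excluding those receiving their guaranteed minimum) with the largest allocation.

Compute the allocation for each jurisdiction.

Minimums first: Granite District $1,450. Balance $3,150.
Balance split over remaining residents 8,285: West Township 145.24 → $145; Pioneer Zone 869.15 → $870; Garrison Ward 101.51 → $100; North Borough 1,488.50 → $1,490; Summit Precinct 545.59 → $545.

West Township: $145 | Pioneer Zone: $870 | Garrison Ward: $100 | Granite District: $1,450 | North Borough: $1,490 | Summit Precinct: $545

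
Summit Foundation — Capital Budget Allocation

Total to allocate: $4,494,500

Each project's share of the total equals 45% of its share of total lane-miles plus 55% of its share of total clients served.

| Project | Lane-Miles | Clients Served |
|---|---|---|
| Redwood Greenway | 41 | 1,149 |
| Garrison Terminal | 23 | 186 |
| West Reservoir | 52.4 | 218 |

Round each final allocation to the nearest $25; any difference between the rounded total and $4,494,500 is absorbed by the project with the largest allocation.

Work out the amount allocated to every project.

Lane-miles total 116.4; clients served total 1,553.
Composite weights (45% lane-miles + 55% clients served): Redwood Greenway 0.5654; Garrison Terminal 0.1548; West Reservoir 0.2798.
Unrounded shares: Redwood Greenway 2,541,312.73; Garrison Terminal 695,703.79; West Reservoir 1,257,483.47.
Rounded to nearest $25: Redwood Greenway $2,541,325; Garrison Terminal $695,700; West Reservoir $1,257,475. Sum = $4,494,500.
No rounding difference to absorb.

Redwood Greenway: $2,541,325 | Garrison Terminal: $695,700 | West Reservoir: $1,257,475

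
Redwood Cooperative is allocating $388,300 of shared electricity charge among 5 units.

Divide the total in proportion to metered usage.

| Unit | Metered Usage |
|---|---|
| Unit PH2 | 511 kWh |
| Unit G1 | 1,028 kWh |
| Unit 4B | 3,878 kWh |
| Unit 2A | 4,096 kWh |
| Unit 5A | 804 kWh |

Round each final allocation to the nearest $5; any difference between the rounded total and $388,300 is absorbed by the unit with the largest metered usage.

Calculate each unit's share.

Unit PH2: $19,230 · Unit G1: $38,690 · Unit 4B: $145,955 · Unit 2A: $154,165 · Unit 5A: $30,260

Sum of metered usage: 10,317.
Pro-rata amounts: Unit PH2 511/10,317 × $388,300 = 19,232.46; Unit G1 1,028/10,317 × $388,300 = 38,690.74; Unit 4B 3,878/10,317 × $388,300 = 145,955.94; Unit 2A 4,096/10,317 × $388,300 = 154,160.78; Unit 5A 804/10,317 × $388,300 = 30,260.08.
At nearest $5: Unit PH2 $19,230; Unit G1 $38,690; Unit 4B $145,955; Unit 2A $154,160; Unit 5A $30,260. Sum = $388,295.
Difference $388,300 − $388,295 = +$5 applied to largest metered usage (Unit 2A): Unit 2A becomes $154,165.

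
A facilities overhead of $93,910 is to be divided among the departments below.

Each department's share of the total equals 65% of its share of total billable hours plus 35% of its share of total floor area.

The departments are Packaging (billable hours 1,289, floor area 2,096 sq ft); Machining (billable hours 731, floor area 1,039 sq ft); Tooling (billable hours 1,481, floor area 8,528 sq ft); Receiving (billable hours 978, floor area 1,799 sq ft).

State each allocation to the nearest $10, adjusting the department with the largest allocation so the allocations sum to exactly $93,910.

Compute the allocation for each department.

Totals — billable hours 4,479, floor area 13,462.
Composite weights (65% billable hours + 35% floor area): Packaging 0.2416; Machining 0.1331; Tooling 0.4366; Receiving 0.1887.
Proportional shares: Packaging 22,684.52; Machining 12,499.14; Tooling 41,005.39; Receiving 17,720.95.
Rounded to nearest $10: Packaging $22,680; Machining $12,500; Tooling $41,010; Receiving $17,720. Sum = $93,910.
Sum already equals the total — no adjustment.

Packaging: $22,680 · Machining: $12,500 · Tooling: $41,010 · Receiving: $17,720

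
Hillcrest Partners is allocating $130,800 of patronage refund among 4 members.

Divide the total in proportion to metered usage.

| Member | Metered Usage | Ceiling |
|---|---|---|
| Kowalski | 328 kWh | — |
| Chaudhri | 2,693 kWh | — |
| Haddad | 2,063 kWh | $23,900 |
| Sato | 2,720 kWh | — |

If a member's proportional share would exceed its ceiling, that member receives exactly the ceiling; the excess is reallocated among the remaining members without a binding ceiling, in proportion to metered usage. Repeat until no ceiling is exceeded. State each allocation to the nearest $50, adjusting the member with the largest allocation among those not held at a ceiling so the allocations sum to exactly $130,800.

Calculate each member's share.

Kowalski: $6,100; Chaudhri: $50,150; Haddad: $23,900; Sato: $50,650

Metered usage total: 7,804.
Unconstrained shares: Kowalski 5,497.49; Chaudhri 45,136.39; Haddad 34,577.19; Sato 45,588.93.
Capped: Haddad ($23,900); residual $106,900 reallocated over remaining metered usage 5,741.
Shares after redistribution: Kowalski 6,107.51 → $6,100; Chaudhri 50,144.87 → $50,150; Sato 50,647.62 → $50,650.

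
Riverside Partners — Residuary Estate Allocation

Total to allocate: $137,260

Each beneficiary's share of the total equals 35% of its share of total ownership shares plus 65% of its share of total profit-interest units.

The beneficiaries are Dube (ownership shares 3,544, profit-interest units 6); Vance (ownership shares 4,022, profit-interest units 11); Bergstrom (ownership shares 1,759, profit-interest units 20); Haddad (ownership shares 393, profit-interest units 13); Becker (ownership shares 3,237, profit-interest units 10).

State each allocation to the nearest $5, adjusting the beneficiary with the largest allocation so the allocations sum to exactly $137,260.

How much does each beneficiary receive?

Dube: $22,065 · Vance: $31,270 · Bergstrom: $36,260 · Haddad: $20,790 · Becker: $26,875

Ownership shares total 12,955; profit-interest units total 60.
Blended shares (35% ownership shares + 65% profit-interest units): Dube 0.1607; Vance 0.2278; Bergstrom 0.2642; Haddad 0.1515; Becker 0.1958.
Proportional shares: Dube 22,064.11; Vance 31,271.59; Bergstrom 36,262.56; Haddad 20,788.14; Becker 26,873.59.
After rounding ($5): Dube $22,065; Vance $31,270; Bergstrom $36,265; Haddad $20,790; Becker $26,875. Sum = $137,265.
Difference $137,260 − $137,265 = −$5 applied to largest allocation (Bergstrom): Bergstrom becomes $36,260.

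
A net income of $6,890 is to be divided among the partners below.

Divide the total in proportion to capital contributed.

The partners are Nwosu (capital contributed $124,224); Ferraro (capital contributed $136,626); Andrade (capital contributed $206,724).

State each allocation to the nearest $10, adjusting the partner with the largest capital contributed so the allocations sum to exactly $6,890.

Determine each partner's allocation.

Nwosu: $1,830 · Ferraro: $2,010 · Andrade: $3,050

Total capital contributed = 124,224 + 136,626 + 206,724 = 467,574.
Unrounded shares: Nwosu 1,830.52; Ferraro 2,013.27; Andrade 3,046.21.
At nearest $10: Nwosu $1,830; Ferraro $2,010; Andrade $3,050. Sum = $6,890.
No rounding difference to absorb.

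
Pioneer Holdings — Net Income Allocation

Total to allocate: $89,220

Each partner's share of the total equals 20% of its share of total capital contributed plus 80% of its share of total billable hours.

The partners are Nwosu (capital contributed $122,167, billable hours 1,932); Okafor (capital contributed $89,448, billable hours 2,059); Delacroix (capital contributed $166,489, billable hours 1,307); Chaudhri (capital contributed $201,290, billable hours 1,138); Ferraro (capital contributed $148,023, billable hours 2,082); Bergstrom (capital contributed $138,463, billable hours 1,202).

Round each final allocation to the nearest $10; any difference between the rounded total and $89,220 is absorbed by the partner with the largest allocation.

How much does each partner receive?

Nwosu: $16,700 · Okafor: $16,960 · Delacroix: $13,030 · Chaudhri: $12,500 · Ferraro: $18,350 · Bergstrom: $11,680

Capital contributed total 865,880; billable hours total 9,720.
Blended shares (20% capital contributed + 80% billable hours): Nwosu 0.1872; Okafor 0.1901; Delacroix 0.1460; Chaudhri 0.1402; Ferraro 0.2055; Bergstrom 0.1309.
Pro-rata amounts: Nwosu 16,704.69; Okafor 16,963.01; Delacroix 13,028.57; Chaudhri 12,504.74; Ferraro 18,339.01; Bergstrom 11,679.97.
After rounding ($10): Nwosu $16,700; Okafor $16,960; Delacroix $13,030; Chaudhri $12,500; Ferraro $18,340; Bergstrom $11,680. Sum = $89,210.
Difference $89,220 − $89,210 = +$10 applied to largest allocation (Ferraro): Ferraro becomes $18,350.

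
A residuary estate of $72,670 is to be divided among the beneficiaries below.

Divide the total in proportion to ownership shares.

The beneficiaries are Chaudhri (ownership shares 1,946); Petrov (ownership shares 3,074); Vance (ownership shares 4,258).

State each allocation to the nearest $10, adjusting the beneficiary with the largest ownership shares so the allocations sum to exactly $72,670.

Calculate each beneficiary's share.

Chaudhri: $15,240 · Petrov: $24,080 · Vance: $33,350

Ownership shares total: 1,946 + 3,074 + 4,258 = 9,278.
Raw shares: Chaudhri 15,242.06; Petrov 24,077.13; Vance 33,350.81.
At nearest $10: Chaudhri $15,240; Petrov $24,080; Vance $33,350. Sum = $72,670.
No rounding difference to absorb.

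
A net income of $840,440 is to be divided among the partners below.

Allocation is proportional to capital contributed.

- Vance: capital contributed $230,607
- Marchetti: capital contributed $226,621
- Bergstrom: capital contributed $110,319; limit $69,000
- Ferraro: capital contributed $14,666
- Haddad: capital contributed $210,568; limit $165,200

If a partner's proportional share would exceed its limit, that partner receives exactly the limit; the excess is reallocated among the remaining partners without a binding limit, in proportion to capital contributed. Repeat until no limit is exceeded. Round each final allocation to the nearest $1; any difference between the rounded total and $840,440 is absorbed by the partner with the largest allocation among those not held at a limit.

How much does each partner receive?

Combined capital contributed = 792,781.
Pro-rata shares before constraints: Vance 244,470.22; Marchetti 240,244.60; Bergstrom 116,950.96; Ferraro 15,547.66; Haddad 223,226.55.
Cap binds for Bergstrom ($69,000), Haddad ($165,200); remaining pool $606,240 reallocated over remaining capital contributed 471,894.
Remaining shares: Vance 296,259.73 → $296,260; Marchetti 291,138.93 → $291,139; Ferraro 18,841.34 → $18,841.

Vance: $296,260 · Marchetti: $291,139 · Bergstrom: $69,000 · Ferraro: $18,841 · Haddad: $165,200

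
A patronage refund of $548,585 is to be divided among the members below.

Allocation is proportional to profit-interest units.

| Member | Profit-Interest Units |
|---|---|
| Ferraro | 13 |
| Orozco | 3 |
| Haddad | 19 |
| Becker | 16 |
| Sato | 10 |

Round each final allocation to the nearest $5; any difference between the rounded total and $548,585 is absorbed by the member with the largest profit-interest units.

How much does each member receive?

Total profit-interest units = 13 + 3 + 19 + 16 + 10 = 61.
Unrounded shares: Ferraro 116,911.56; Orozco 26,979.59; Haddad 170,870.74; Becker 143,891.15; Sato 89,931.97.
Rounded to nearest $5: Ferraro $116,910; Orozco $26,980; Haddad $170,870; Becker $143,890; Sato $89,930. Sum = $548,580.
Difference $548,585 − $548,580 = +$5 applied to largest profit-interest units (Haddad): Haddad becomes $170,875.

Ferraro: $116,910 · Orozco: $26,980 · Haddad: $170,875 · Becker: $143,890 · Sato: $89,930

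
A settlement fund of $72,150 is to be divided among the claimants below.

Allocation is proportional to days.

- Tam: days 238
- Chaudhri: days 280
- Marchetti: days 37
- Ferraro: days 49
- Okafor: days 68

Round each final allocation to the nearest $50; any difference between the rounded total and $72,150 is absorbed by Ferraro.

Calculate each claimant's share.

Sum of days: 672.
Proportional shares: Tam 238/672 × $72,150 = 25,553.12; Chaudhri 280/672 × $72,150 = 30,062.50; Marchetti 37/672 × $72,150 = 3,972.54; Ferraro 49/672 × $72,150 = 5,260.94; Okafor 68/672 × $72,150 = 7,300.89.
At nearest $50: Tam $25,550; Chaudhri $30,050; Marchetti $3,950; Ferraro $5,250; Okafor $7,300. Sum = $72,100.
Difference $72,150 − $72,100 = +$50 applied to Ferraro: Ferraro becomes $5,300.

Tam: $25,550 | Chaudhri: $30,050 | Marchetti: $3,950 | Ferraro: $5,300 | Okafor: $7,300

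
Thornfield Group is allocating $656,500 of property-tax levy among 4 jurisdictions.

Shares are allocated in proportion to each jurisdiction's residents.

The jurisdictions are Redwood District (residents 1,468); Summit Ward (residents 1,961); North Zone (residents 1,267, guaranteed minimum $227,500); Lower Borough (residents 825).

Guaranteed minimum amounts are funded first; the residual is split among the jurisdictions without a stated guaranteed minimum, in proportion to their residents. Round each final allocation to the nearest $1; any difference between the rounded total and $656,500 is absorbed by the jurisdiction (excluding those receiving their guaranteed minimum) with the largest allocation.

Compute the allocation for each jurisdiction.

Redwood District: $148,042 · Summit Ward: $197,760 · North Zone: $227,500 · Lower Borough: $83,198

Minimums first: North Zone $227,500. Balance $429,000.
Balance split over remaining residents 4,254: Redwood District 148,042.31 → $148,042; Summit Ward 197,759.52 → $197,760; Lower Borough 83,198.17 → $83,198.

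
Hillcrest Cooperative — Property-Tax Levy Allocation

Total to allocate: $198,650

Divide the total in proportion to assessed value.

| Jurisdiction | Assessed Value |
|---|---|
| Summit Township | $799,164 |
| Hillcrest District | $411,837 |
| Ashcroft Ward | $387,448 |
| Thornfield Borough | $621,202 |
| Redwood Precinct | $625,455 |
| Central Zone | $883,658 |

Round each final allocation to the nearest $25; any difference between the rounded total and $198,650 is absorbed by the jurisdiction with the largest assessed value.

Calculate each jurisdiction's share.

Assessed value total: 3,728,764.
Raw shares: Summit Township 799,164/3,728,764 × $198,650 = 42,575.48; Hillcrest District 411,837/3,728,764 × $198,650 = 21,940.63; Ashcroft Ward 387,448/3,728,764 × $198,650 = 20,641.30; Thornfield Borough 621,202/3,728,764 × $198,650 = 33,094.55; Redwood Precinct 625,455/3,728,764 × $198,650 = 33,321.13; Central Zone 883,658/3,728,764 × $198,650 = 47,076.90.
After rounding ($25): Summit Township $42,575; Hillcrest District $21,950; Ashcroft Ward $20,650; Thornfield Borough $33,100; Redwood Precinct $33,325; Central Zone $47,075. Sum = $198,675.
Difference $198,650 − $198,675 = −$25 applied to largest assessed value (Central Zone): Central Zone becomes $47,050.

Summit Township: $42,575 | Hillcrest District: $21,950 | Ashcroft Ward: $20,650 | Thornfield Borough: $33,100 | Redwood Precinct: $33,325 | Central Zone: $47,050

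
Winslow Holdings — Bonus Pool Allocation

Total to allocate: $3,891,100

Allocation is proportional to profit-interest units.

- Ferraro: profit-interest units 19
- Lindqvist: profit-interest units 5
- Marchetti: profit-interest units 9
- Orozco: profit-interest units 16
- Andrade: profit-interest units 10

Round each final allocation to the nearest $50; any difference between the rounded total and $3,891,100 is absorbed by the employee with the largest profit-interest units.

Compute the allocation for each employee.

Profit-interest units total: 19 + 5 + 9 + 16 + 10 = 59.
Pro-rata amounts: Ferraro 1,253,066.10; Lindqvist 329,754.24; Marchetti 593,557.63; Orozco 1,055,213.56; Andrade 659,508.47.
After rounding ($50): Ferraro $1,253,050; Lindqvist $329,750; Marchetti $593,550; Orozco $1,055,200; Andrade $659,500. Sum = $3,891,050.
Difference $3,891,100 − $3,891,050 = +$50 applied to largest profit-interest units (Ferraro): Ferraro becomes $1,253,100.

Ferraro: $1,253,100; Lindqvist: $329,750; Marchetti: $593,550; Orozco: $1,055,200; Andrade: $659,500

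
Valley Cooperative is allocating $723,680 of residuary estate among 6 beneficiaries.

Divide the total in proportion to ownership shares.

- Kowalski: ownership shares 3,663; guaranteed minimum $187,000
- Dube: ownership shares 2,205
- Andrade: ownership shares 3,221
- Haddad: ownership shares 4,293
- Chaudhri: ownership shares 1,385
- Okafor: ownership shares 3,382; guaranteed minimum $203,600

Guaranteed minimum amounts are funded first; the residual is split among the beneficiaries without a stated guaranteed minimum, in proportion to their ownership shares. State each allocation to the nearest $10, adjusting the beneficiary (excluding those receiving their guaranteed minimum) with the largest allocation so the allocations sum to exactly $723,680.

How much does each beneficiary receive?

Kowalski: $187,000; Dube: $66,140; Andrade: $96,620; Haddad: $128,770; Chaudhri: $41,550; Okafor: $203,600

Guaranteed amounts: Kowalski $187,000; Okafor $203,600. Residual $333,080.
Residual split over remaining ownership shares 11,104: Dube 66,142.06 → $66,140; Andrade 96,618.40 → $96,620; Haddad 128,774.54 → $128,770; Chaudhri 41,545.01 → $41,550.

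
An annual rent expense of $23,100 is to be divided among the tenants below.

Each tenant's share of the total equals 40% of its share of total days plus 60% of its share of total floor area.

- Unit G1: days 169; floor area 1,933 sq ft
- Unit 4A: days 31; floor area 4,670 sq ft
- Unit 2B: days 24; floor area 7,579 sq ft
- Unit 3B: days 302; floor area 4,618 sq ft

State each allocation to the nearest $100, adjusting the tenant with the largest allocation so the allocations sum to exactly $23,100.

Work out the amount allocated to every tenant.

Unit G1: $4,400 · Unit 4A: $4,000 · Unit 2B: $6,000 · Unit 3B: $8,700

Totals — days 526, floor area 18,800.
Combined weights (40% days + 60% floor area): Unit G1 0.1902; Unit 4A 0.1726; Unit 2B 0.2601; Unit 3B 0.3770.
Pro-rata amounts: Unit G1 4,393.82; Unit 4A 3,987.45; Unit 2B 6,009.09; Unit 3B 8,709.64.
After rounding ($100): Unit G1 $4,400; Unit 4A $4,000; Unit 2B $6,000; Unit 3B $8,700. Sum = $23,100.
Sum already equals the total — no adjustment.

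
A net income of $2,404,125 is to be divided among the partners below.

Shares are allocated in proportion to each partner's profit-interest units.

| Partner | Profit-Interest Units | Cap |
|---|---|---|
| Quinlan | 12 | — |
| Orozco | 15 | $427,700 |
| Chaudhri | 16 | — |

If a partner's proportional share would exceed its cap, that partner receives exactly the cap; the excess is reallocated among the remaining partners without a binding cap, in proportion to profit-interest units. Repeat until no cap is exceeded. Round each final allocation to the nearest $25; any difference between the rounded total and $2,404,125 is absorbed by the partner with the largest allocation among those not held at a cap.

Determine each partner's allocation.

Sum of profit-interest units: 43.
Pro-rata shares before constraints: Quinlan 670,918.60; Orozco 838,648.26; Chaudhri 894,558.14.
Capped: Orozco ($427,700); remaining pool $1,976,425 reallocated over remaining profit-interest units 28.
Redistributed shares: Quinlan 847,039.29 → $847,050; Chaudhri 1,129,385.71 → $1,129,375.

Quinlan: $847,050; Orozco: $427,700; Chaudhri: $1,129,375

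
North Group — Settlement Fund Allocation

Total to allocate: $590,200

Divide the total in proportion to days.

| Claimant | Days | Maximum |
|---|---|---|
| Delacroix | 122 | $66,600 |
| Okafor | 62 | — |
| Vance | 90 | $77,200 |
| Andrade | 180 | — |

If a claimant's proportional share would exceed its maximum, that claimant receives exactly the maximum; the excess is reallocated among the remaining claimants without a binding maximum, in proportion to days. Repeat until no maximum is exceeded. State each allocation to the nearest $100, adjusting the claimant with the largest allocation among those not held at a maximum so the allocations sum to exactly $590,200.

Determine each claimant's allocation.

Total days = 454.
Unconstrained shares: Delacroix 158,600.00; Okafor 80,600.00; Vance 117,000.00; Andrade 234,000.00.
Capped: Delacroix ($66,600), Vance ($77,200); remaining pool $446,400 reallocated over remaining days 242.
Redistributed shares: Okafor 114,366.94 → $114,400; Andrade 332,033.06 → $332,000.

Delacroix: $66,600 | Okafor: $114,400 | Vance: $77,200 | Andrade: $332,000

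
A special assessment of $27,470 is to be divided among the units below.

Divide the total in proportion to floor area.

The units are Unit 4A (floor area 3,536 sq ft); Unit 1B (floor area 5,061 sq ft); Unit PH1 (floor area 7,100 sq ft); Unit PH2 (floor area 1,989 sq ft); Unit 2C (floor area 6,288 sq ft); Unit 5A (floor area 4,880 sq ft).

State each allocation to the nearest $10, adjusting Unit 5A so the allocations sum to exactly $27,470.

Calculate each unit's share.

Unit 4A: $3,370 · Unit 1B: $4,820 · Unit PH1: $6,760 · Unit PH2: $1,890 · Unit 2C: $5,990 · Unit 5A: $4,640

Combined floor area = 28,854.
Raw shares: Unit 4A 3,536/28,854 × $27,470 = 3,366.39; Unit 1B 5,061/28,854 × $27,470 = 4,818.25; Unit PH1 7,100/28,854 × $27,470 = 6,759.44; Unit PH2 1,989/28,854 × $27,470 = 1,893.60; Unit 2C 6,288/28,854 × $27,470 = 5,986.39; Unit 5A 4,880/28,854 × $27,470 = 4,645.93.
After rounding ($10): Unit 4A $3,370; Unit 1B $4,820; Unit PH1 $6,760; Unit PH2 $1,890; Unit 2C $5,990; Unit 5A $4,650. Sum = $27,480.
Difference $27,470 − $27,480 = −$10 applied to Unit 5A: Unit 5A becomes $4,640.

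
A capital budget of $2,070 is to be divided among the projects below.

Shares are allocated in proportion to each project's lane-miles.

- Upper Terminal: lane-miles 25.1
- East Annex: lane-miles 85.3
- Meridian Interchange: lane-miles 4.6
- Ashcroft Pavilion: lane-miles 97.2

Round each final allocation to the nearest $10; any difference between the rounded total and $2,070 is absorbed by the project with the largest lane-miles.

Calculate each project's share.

Combined lane-miles = 212.2.
Raw shares: Upper Terminal 25.1/212.2 × $2,070 = 244.85; East Annex 85.3/212.2 × $2,070 = 832.10; Meridian Interchange 4.6/212.2 × $2,070 = 44.87; Ashcroft Pavilion 97.2/212.2 × $2,070 = 948.18.
After rounding ($10): Upper Terminal $240; East Annex $830; Meridian Interchange $40; Ashcroft Pavilion $950. Sum = $2,060.
Difference $2,070 − $2,060 = +$10 applied to largest lane-miles (Ashcroft Pavilion): Ashcroft Pavilion becomes $960.

Upper Terminal: $240 · East Annex: $830 · Meridian Interchange: $40 · Ashcroft Pavilion: $960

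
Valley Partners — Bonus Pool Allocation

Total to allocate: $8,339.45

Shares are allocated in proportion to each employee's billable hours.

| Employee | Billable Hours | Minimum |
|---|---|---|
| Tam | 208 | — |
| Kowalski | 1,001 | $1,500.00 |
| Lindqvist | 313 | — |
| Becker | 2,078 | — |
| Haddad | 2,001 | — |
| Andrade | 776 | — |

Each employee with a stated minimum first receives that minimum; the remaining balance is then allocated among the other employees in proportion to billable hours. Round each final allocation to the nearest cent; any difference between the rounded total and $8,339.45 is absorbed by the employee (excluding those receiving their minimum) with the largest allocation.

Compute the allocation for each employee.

Guaranteed amounts: Kowalski $1,500.00. Balance $6,839.45.
Balance split over remaining billable hours 5,376: Tam 264.6216 → $264.62; Lindqvist 398.2046 → $398.20; Becker 2,643.6713 → $2,643.67; Haddad 2,545.7105 → $2,545.71; Andrade 987.2420 → $987.24.
Rounding difference +$0.01 applied to Becker → $2,643.68.

Tam: $264.62; Kowalski: $1,500.00; Lindqvist: $398.20; Becker: $2,643.68; Haddad: $2,545.71; Andrade: $987.24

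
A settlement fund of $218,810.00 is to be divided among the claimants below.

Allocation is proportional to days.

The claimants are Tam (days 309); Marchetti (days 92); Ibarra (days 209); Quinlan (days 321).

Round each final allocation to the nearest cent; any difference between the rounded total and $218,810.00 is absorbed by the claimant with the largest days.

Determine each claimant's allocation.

Sum of days: 309 + 92 + 209 + 321 = 931.
Pro-rata amounts: Tam 72,623.2975; Marchetti 21,622.4705; Ibarra 49,120.6122; Quinlan 75,443.6198.
At nearest cent: Tam $72,623.30; Marchetti $21,622.47; Ibarra $49,120.61; Quinlan $75,443.62. Sum = $218,810.00.
Sum already equals the total — no adjustment.

Tam: $72,623.30 · Marchetti: $21,622.47 · Ibarra: $49,120.61 · Quinlan: $75,443.62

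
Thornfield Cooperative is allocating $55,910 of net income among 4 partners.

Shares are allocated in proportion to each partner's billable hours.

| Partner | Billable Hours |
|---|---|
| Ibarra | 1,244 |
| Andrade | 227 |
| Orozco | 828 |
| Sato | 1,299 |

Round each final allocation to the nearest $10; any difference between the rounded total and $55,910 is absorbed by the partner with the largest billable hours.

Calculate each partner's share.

Total billable hours = 3,598.
Pro-rata amounts: Ibarra 1,244/3,598 × $55,910 = 19,330.75; Andrade 227/3,598 × $55,910 = 3,527.40; Orozco 828/3,598 × $55,910 = 12,866.45; Sato 1,299/3,598 × $55,910 = 20,185.41.
After rounding ($10): Ibarra $19,330; Andrade $3,530; Orozco $12,870; Sato $20,190. Sum = $55,920.
Difference $55,910 − $55,920 = −$10 applied to largest billable hours (Sato): Sato becomes $20,180.

Ibarra: $19,330 · Andrade: $3,530 · Orozco: $12,870 · Sato: $20,180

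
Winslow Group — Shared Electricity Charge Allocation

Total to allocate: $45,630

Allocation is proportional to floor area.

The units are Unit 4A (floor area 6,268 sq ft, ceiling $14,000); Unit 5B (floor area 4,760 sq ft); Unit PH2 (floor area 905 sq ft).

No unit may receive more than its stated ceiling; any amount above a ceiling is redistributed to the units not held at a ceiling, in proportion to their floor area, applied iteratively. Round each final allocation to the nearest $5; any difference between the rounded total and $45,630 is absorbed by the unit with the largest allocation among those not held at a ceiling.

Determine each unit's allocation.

Total floor area = 11,933.
Pro-rata shares before constraints: Unit 4A 23,967.89; Unit 5B 18,201.53; Unit PH2 3,460.58.
Capped: Unit 4A ($14,000); residual $31,630 reallocated over remaining floor area 5,665.
Remaining shares: Unit 5B 26,577.02 → $26,575; Unit PH2 5,052.98 → $5,055.

Unit 4A: $14,000 · Unit 5B: $26,575 · Unit PH2: $5,055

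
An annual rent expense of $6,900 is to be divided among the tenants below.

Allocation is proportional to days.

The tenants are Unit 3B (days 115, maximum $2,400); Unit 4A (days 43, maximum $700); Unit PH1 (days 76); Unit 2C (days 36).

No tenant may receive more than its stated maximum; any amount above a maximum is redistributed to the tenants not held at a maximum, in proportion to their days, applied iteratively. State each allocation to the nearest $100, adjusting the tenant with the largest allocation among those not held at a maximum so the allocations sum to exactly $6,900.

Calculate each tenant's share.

Unit 3B: $2,400; Unit 4A: $700; Unit PH1: $2,600; Unit 2C: $1,200

Total days = 270.
Proportional shares (ignoring caps): Unit 3B 2,938.89; Unit 4A 1,098.89; Unit PH1 1,942.22; Unit 2C 920.00.
Cap binds for Unit 3B ($2,400), Unit 4A ($700); residual $3,800 reallocated over remaining days 112.
Remaining shares: Unit PH1 2,578.57 → $2,600; Unit 2C 1,221.43 → $1,200.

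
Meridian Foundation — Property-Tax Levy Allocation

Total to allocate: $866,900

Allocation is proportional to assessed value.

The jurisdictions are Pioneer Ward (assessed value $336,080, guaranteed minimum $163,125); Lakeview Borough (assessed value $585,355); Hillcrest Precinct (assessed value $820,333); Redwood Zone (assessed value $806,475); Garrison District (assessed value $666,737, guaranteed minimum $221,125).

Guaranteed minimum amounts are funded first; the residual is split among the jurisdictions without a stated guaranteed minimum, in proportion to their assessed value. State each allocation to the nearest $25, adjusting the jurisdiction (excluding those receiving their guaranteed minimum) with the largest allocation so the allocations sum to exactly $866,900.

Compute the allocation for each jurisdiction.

Guaranteed amounts: Pioneer Ward $163,125; Garrison District $221,125. Residual $482,650.
Residual split over remaining assessed value 2,212,163: Lakeview Borough 127,712.83 → $127,725; Hillcrest Precinct 178,980.36 → $178,975; Redwood Zone 175,956.82 → $175,950.

Pioneer Ward: $163,125; Lakeview Borough: $127,725; Hillcrest Precinct: $178,975; Redwood Zone: $175,950; Garrison District: $221,125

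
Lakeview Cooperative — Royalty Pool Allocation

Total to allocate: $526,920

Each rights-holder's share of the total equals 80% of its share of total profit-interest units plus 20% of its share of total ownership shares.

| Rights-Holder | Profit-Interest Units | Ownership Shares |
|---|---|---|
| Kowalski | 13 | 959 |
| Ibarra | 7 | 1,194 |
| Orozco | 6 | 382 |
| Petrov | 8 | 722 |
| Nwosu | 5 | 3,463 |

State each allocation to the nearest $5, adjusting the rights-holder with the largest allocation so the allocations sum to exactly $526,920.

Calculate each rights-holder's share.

Profit-interest units total 39; ownership shares total 6,720.
Composite weights (80% profit-interest units + 20% ownership shares): Kowalski 0.2952; Ibarra 0.1791; Orozco 0.1344; Petrov 0.1856; Nwosu 0.2056.
Unrounded shares: Kowalski 155,551.17; Ibarra 94,384.79; Orozco 70,842.27; Petrov 97,791.43; Nwosu 108,350.34.
At nearest $5: Kowalski $155,550; Ibarra $94,385; Orozco $70,840; Petrov $97,790; Nwosu $108,350. Sum = $526,915.
Difference $526,920 − $526,915 = +$5 applied to largest allocation (Kowalski): Kowalski becomes $155,555.

Kowalski: $155,555 · Ibarra: $94,385 · Orozco: $70,840 · Petrov: $97,790 · Nwosu: $108,350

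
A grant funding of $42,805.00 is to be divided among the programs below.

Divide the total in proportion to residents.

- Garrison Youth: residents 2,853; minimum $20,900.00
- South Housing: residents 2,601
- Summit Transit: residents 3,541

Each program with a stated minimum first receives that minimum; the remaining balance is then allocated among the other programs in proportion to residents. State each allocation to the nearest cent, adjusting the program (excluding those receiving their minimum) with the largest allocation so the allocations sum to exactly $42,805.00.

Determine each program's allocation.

Garrison Youth: $20,900.00; South Housing: $9,276.28; Summit Transit: $12,628.72

Guaranteed amounts: Garrison Youth $20,900.00. Balance $21,905.00.
Balance split over remaining residents 6,142: South Housing 9,276.2789 → $9,276.28; Summit Transit 12,628.7211 → $12,628.72.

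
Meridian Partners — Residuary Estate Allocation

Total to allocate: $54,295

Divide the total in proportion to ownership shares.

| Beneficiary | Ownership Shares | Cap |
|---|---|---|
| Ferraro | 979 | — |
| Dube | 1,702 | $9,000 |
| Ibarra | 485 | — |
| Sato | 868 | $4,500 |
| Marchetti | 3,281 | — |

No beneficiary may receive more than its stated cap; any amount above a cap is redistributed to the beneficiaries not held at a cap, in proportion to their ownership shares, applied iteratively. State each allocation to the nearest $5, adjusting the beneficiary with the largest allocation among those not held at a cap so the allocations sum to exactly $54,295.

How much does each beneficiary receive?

Ownership shares total: 7,315.
Pro-rata shares before constraints: Ferraro 7,266.55; Dube 12,632.96; Ibarra 3,599.87; Sato 6,442.66; Marchetti 24,352.96.
Capped: Dube ($9,000), Sato ($4,500); balance $40,795 reallocated over remaining ownership shares 4,745.
Shares after redistribution: Ferraro 8,416.92 → $8,415; Ibarra 4,169.77 → $4,170; Marchetti 28,208.30 → $28,210.

Ferraro: $8,415 · Dube: $9,000 · Ibarra: $4,170 · Sato: $4,500 · Marchetti: $28,210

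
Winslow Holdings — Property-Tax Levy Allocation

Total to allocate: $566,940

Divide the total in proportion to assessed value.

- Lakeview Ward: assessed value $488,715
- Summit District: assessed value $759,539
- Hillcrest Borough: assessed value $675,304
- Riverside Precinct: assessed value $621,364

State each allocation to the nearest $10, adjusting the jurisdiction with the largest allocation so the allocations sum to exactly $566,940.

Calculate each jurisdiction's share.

Lakeview Ward: $108,870 | Summit District: $169,210 | Hillcrest Borough: $150,440 | Riverside Precinct: $138,420

Combined assessed value = 2,544,922.
Proportional shares: Lakeview Ward 488,715/2,544,922 × $566,940 = 108,872.52; Summit District 759,539/2,544,922 × $566,940 = 169,204.81; Hillcrest Borough 675,304/2,544,922 × $566,940 = 150,439.52; Riverside Precinct 621,364/2,544,922 × $566,940 = 138,423.14.
After rounding ($10): Lakeview Ward $108,870; Summit District $169,200; Hillcrest Borough $150,440; Riverside Precinct $138,420. Sum = $566,930.
Difference $566,940 − $566,930 = +$10 applied to largest allocation (Summit District): Summit District becomes $169,210.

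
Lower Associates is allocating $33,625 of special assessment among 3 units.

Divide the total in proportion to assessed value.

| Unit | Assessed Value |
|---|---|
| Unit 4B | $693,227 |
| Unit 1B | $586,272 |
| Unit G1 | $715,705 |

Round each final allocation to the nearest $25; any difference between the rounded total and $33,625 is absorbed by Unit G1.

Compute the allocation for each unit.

Unit 4B: $11,675 | Unit 1B: $9,875 | Unit G1: $12,075

Total assessed value = 1,995,204.
Raw shares: Unit 4B 693,227/1,995,204 × $33,625 = 11,682.89; Unit 1B 586,272/1,995,204 × $33,625 = 9,880.39; Unit G1 715,705/1,995,204 × $33,625 = 12,061.71.
Rounded to nearest $25: Unit 4B $11,675; Unit 1B $9,875; Unit G1 $12,050. Sum = $33,600.
Difference $33,625 − $33,600 = +$25 applied to Unit G1: Unit G1 becomes $12,075.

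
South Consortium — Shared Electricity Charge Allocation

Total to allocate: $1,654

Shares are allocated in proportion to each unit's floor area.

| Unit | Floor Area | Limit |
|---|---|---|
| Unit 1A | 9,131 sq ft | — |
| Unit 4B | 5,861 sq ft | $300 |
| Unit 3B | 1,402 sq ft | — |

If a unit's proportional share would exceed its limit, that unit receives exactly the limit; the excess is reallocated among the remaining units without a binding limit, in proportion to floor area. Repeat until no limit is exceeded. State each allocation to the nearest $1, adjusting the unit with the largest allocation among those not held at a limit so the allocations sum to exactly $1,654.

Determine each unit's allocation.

Floor area total: 16,394.
Proportional shares (ignoring caps): Unit 1A 921.23; Unit 4B 591.32; Unit 3B 141.45.
Capped: Unit 4B ($300); balance $1,354 reallocated over remaining floor area 10,533.
Remaining shares: Unit 1A 1,173.78 → $1,174; Unit 3B 180.22 → $180.

Unit 1A: $1,174 | Unit 4B: $300 | Unit 3B: $180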